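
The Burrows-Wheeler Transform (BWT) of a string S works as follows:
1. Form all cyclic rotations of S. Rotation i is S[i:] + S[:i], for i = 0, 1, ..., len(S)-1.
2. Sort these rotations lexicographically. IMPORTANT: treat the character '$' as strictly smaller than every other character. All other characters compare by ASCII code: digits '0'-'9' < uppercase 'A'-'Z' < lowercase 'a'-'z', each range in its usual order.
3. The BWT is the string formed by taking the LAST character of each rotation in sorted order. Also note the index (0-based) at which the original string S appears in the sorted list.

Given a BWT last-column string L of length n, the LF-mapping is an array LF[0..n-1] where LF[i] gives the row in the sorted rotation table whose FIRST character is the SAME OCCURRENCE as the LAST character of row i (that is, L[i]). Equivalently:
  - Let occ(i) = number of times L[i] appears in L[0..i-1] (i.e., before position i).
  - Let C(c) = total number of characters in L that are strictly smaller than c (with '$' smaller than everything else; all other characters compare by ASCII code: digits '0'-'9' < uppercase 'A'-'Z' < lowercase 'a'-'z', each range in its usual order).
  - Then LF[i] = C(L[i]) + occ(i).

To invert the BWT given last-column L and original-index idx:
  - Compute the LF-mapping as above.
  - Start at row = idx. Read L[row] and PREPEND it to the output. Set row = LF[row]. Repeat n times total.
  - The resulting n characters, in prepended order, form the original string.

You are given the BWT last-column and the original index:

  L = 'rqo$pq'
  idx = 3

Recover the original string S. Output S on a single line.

LF mapping: 5 3 1 0 2 4
Walk LF starting at row 3, prepending L[row]:
  step 1: row=3, L[3]='$', prepend. Next row=LF[3]=0
  step 2: row=0, L[0]='r', prepend. Next row=LF[0]=5
  step 3: row=5, L[5]='q', prepend. Next row=LF[5]=4
  step 4: row=4, L[4]='p', prepend. Next row=LF[4]=2
  step 5: row=2, L[2]='o', prepend. Next row=LF[2]=1
  step 6: row=1, L[1]='q', prepend. Next row=LF[1]=3
Reversed output: qopqr$

Answer: qopqr$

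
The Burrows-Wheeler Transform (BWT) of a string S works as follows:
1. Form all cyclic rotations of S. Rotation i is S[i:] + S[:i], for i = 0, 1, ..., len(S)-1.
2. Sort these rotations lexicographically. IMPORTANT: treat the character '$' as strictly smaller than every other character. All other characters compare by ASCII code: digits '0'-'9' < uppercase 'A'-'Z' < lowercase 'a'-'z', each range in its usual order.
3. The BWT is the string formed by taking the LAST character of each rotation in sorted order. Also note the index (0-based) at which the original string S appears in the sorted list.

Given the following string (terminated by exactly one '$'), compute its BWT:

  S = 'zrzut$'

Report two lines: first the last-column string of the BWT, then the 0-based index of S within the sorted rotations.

All 6 rotations (rotation i = S[i:]+S[:i]):
  rot[0] = zrzut$
  rot[1] = rzut$z
  rot[2] = zut$zr
  rot[3] = ut$zrz
  rot[4] = t$zrzu
  rot[5] = $zrzut
Sorted (with $ < everything):
  sorted[0] = $zrzut  (last char: 't')
  sorted[1] = rzut$z  (last char: 'z')
  sorted[2] = t$zrzu  (last char: 'u')
  sorted[3] = ut$zrz  (last char: 'z')
  sorted[4] = zrzut$  (last char: '$')
  sorted[5] = zut$zr  (last char: 'r')
Last column: tzuz$r
Original string S is at sorted index 4

Answer: tzuz$r
4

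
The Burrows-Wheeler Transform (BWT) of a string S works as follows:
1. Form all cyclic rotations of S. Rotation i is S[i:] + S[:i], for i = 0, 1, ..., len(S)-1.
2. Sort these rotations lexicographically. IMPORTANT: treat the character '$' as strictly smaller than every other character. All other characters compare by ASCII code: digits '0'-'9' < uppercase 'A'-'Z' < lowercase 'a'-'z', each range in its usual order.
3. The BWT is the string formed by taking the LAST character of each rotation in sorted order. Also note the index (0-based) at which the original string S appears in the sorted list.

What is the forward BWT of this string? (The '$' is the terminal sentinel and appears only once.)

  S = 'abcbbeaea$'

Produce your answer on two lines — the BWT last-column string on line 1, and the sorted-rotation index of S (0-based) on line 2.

All 10 rotations (rotation i = S[i:]+S[:i]):
  rot[0] = abcbbeaea$
  rot[1] = bcbbeaea$a
  rot[2] = cbbeaea$ab
  rot[3] = bbeaea$abc
  rot[4] = beaea$abcb
  rot[5] = eaea$abcbb
  rot[6] = aea$abcbbe
  rot[7] = ea$abcbbea
  rot[8] = a$abcbbeae
  rot[9] = $abcbbeaea
Sorted (with $ < everything):
  sorted[0] = $abcbbeaea  (last char: 'a')
  sorted[1] = a$abcbbeae  (last char: 'e')
  sorted[2] = abcbbeaea$  (last char: '$')
  sorted[3] = aea$abcbbe  (last char: 'e')
  sorted[4] = bbeaea$abc  (last char: 'c')
  sorted[5] = bcbbeaea$a  (last char: 'a')
  sorted[6] = beaea$abcb  (last char: 'b')
  sorted[7] = cbbeaea$ab  (last char: 'b')
  sorted[8] = ea$abcbbea  (last char: 'a')
  sorted[9] = eaea$abcbb  (last char: 'b')
Last column: ae$ecabbab
Original string S is at sorted index 2

Answer: ae$ecabbab
2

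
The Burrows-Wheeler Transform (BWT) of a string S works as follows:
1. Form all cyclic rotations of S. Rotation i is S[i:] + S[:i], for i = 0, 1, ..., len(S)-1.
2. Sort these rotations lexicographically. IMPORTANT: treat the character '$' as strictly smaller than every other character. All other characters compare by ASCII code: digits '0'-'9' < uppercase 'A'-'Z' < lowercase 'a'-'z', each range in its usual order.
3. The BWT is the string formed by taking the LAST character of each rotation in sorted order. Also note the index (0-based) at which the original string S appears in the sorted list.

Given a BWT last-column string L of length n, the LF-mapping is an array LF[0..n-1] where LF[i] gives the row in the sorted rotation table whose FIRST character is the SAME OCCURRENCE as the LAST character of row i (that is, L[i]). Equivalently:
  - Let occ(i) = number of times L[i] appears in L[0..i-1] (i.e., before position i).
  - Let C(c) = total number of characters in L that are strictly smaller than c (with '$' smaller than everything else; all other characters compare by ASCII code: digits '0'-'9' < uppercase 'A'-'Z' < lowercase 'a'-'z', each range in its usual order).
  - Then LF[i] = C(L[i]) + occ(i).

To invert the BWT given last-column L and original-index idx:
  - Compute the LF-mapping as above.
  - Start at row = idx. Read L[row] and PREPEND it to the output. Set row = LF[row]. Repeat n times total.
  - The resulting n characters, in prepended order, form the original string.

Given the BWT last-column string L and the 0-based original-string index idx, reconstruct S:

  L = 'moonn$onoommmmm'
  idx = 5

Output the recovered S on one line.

LF mapping: 1 10 11 7 8 0 12 9 13 14 2 3 4 5 6
Walk LF starting at row 5, prepending L[row]:
  step 1: row=5, L[5]='$', prepend. Next row=LF[5]=0
  step 2: row=0, L[0]='m', prepend. Next row=LF[0]=1
  step 3: row=1, L[1]='o', prepend. Next row=LF[1]=10
  step 4: row=10, L[10]='m', prepend. Next row=LF[10]=2
  step 5: row=2, L[2]='o', prepend. Next row=LF[2]=11
  step 6: row=11, L[11]='m', prepend. Next row=LF[11]=3
  step 7: row=3, L[3]='n', prepend. Next row=LF[3]=7
  step 8: row=7, L[7]='n', prepend. Next row=LF[7]=9
  step 9: row=9, L[9]='o', prepend. Next row=LF[9]=14
  step 10: row=14, L[14]='m', prepend. Next row=LF[14]=6
  step 11: row=6, L[6]='o', prepend. Next row=LF[6]=12
  step 12: row=12, L[12]='m', prepend. Next row=LF[12]=4
  step 13: row=4, L[4]='n', prepend. Next row=LF[4]=8
  step 14: row=8, L[8]='o', prepend. Next row=LF[8]=13
  step 15: row=13, L[13]='m', prepend. Next row=LF[13]=5
Reversed output: monmomonnmomom$

Answer: monmomonnmomom$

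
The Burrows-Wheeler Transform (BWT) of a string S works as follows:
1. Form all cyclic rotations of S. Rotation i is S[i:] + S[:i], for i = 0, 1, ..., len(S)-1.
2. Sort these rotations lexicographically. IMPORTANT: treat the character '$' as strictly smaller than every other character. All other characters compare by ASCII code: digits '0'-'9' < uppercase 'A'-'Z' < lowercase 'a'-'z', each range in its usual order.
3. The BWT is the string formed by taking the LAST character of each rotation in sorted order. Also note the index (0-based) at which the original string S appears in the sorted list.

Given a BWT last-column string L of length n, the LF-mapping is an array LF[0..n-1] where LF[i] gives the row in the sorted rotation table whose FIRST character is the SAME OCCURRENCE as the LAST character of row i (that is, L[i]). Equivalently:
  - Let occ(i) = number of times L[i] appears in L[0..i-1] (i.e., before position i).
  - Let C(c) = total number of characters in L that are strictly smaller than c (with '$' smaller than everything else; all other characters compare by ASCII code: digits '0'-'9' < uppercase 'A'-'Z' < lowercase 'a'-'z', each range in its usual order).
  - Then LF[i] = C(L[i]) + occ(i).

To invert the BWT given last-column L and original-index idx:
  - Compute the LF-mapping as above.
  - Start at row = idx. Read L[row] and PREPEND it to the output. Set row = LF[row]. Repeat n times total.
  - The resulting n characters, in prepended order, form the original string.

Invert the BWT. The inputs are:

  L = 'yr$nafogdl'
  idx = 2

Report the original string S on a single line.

Answer: dragonfly$

Derivation:
LF mapping: 9 8 0 6 1 3 7 4 2 5
Walk LF starting at row 2, prepending L[row]:
  step 1: row=2, L[2]='$', prepend. Next row=LF[2]=0
  step 2: row=0, L[0]='y', prepend. Next row=LF[0]=9
  step 3: row=9, L[9]='l', prepend. Next row=LF[9]=5
  step 4: row=5, L[5]='f', prepend. Next row=LF[5]=3
  step 5: row=3, L[3]='n', prepend. Next row=LF[3]=6
  step 6: row=6, L[6]='o', prepend. Next row=LF[6]=7
  step 7: row=7, L[7]='g', prepend. Next row=LF[7]=4
  step 8: row=4, L[4]='a', prepend. Next row=LF[4]=1
  step 9: row=1, L[1]='r', prepend. Next row=LF[1]=8
  step 10: row=8, L[8]='d', prepend. Next row=LF[8]=2
Reversed output: dragonfly$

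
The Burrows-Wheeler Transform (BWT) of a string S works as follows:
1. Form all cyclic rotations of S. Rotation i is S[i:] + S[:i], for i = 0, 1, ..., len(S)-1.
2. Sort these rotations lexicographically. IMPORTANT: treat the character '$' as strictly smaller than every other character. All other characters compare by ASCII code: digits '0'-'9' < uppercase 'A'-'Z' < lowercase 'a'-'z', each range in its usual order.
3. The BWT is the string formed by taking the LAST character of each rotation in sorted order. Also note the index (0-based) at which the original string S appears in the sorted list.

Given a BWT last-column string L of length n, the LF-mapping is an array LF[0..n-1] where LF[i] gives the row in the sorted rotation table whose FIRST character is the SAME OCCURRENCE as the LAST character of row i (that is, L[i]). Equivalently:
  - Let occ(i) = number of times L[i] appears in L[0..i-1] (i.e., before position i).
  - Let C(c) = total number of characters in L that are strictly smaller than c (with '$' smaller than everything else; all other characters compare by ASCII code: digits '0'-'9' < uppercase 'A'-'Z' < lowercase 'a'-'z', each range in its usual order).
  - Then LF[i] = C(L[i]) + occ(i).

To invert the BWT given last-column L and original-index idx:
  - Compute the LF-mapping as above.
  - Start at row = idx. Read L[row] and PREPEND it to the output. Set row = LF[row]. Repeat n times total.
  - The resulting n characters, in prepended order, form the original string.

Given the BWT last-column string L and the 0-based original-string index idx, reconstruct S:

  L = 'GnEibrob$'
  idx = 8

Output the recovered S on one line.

LF mapping: 2 6 1 5 3 8 7 4 0
Walk LF starting at row 8, prepending L[row]:
  step 1: row=8, L[8]='$', prepend. Next row=LF[8]=0
  step 2: row=0, L[0]='G', prepend. Next row=LF[0]=2
  step 3: row=2, L[2]='E', prepend. Next row=LF[2]=1
  step 4: row=1, L[1]='n', prepend. Next row=LF[1]=6
  step 5: row=6, L[6]='o', prepend. Next row=LF[6]=7
  step 6: row=7, L[7]='b', prepend. Next row=LF[7]=4
  step 7: row=4, L[4]='b', prepend. Next row=LF[4]=3
  step 8: row=3, L[3]='i', prepend. Next row=LF[3]=5
  step 9: row=5, L[5]='r', prepend. Next row=LF[5]=8
Reversed output: ribbonEG$

Answer: ribbonEG$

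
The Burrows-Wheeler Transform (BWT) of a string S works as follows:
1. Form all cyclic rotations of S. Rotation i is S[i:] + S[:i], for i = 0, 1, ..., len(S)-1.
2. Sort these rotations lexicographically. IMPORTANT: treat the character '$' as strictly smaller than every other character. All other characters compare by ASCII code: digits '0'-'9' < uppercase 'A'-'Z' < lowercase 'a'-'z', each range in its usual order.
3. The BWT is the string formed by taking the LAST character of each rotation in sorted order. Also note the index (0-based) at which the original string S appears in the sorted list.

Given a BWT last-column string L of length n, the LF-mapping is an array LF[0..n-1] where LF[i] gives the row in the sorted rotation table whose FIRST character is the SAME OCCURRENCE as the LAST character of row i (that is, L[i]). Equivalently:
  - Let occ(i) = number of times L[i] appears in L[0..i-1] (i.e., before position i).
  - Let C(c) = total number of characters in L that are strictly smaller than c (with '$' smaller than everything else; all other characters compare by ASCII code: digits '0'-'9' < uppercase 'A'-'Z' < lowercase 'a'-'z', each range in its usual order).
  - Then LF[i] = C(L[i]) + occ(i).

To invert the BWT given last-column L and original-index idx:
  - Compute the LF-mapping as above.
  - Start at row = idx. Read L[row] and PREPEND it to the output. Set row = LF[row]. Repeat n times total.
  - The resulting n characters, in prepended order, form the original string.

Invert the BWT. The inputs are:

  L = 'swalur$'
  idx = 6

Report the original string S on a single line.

LF mapping: 4 6 1 2 5 3 0
Walk LF starting at row 6, prepending L[row]:
  step 1: row=6, L[6]='$', prepend. Next row=LF[6]=0
  step 2: row=0, L[0]='s', prepend. Next row=LF[0]=4
  step 3: row=4, L[4]='u', prepend. Next row=LF[4]=5
  step 4: row=5, L[5]='r', prepend. Next row=LF[5]=3
  step 5: row=3, L[3]='l', prepend. Next row=LF[3]=2
  step 6: row=2, L[2]='a', prepend. Next row=LF[2]=1
  step 7: row=1, L[1]='w', prepend. Next row=LF[1]=6
Reversed output: walrus$

Answer: walrus$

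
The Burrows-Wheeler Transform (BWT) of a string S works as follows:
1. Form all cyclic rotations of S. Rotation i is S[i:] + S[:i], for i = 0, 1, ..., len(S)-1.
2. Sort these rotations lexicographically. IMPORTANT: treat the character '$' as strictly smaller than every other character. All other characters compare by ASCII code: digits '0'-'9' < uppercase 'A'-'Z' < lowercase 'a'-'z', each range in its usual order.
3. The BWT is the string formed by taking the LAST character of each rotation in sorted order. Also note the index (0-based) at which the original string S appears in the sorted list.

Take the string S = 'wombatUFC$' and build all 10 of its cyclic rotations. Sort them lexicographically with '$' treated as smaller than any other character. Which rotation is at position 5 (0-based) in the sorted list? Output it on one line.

Answer: batUFC$wom

Derivation:
All 10 rotations (rotation i = S[i:]+S[:i]):
  rot[0] = wombatUFC$
  rot[1] = ombatUFC$w
  rot[2] = mbatUFC$wo
  rot[3] = batUFC$wom
  rot[4] = atUFC$womb
  rot[5] = tUFC$womba
  rot[6] = UFC$wombat
  rot[7] = FC$wombatU
  rot[8] = C$wombatUF
  rot[9] = $wombatUFC
Sorted (with $ < everything):
  sorted[0] = $wombatUFC
  sorted[1] = C$wombatUF
  sorted[2] = FC$wombatU
  sorted[3] = UFC$wombat
  sorted[4] = atUFC$womb
  sorted[5] = batUFC$wom
  sorted[6] = mbatUFC$wo
  sorted[7] = ombatUFC$w
  sorted[8] = tUFC$womba
  sorted[9] = wombatUFC$
sorted[5] = batUFC$wom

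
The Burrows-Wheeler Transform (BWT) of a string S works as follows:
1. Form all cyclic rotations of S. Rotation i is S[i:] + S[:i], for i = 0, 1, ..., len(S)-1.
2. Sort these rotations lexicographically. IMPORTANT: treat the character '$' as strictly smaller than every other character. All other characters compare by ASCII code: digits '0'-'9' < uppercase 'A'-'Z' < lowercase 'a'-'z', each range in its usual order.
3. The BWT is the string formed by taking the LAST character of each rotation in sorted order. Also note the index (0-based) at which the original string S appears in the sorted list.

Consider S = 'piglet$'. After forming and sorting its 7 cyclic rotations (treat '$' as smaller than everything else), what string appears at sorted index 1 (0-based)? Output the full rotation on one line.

All 7 rotations (rotation i = S[i:]+S[:i]):
  rot[0] = piglet$
  rot[1] = iglet$p
  rot[2] = glet$pi
  rot[3] = let$pig
  rot[4] = et$pigl
  rot[5] = t$pigle
  rot[6] = $piglet
Sorted (with $ < everything):
  sorted[0] = $piglet
  sorted[1] = et$pigl
  sorted[2] = glet$pi
  sorted[3] = iglet$p
  sorted[4] = let$pig
  sorted[5] = piglet$
  sorted[6] = t$pigle
sorted[1] = et$pigl

Answer: et$pigl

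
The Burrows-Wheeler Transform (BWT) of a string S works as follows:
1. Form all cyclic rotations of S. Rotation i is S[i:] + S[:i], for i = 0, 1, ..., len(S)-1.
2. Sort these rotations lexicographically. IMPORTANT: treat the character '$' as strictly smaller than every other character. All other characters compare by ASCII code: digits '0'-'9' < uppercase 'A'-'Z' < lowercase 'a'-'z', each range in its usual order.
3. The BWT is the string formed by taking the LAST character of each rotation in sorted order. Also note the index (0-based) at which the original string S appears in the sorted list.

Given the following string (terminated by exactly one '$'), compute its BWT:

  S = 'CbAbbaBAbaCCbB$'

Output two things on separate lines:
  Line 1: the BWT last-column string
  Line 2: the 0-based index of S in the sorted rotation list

Answer: BBbbaa$CbbCCbAA
6

Derivation:
All 15 rotations (rotation i = S[i:]+S[:i]):
  rot[0] = CbAbbaBAbaCCbB$
  rot[1] = bAbbaBAbaCCbB$C
  rot[2] = AbbaBAbaCCbB$Cb
  rot[3] = bbaBAbaCCbB$CbA
  rot[4] = baBAbaCCbB$CbAb
  rot[5] = aBAbaCCbB$CbAbb
  rot[6] = BAbaCCbB$CbAbba
  rot[7] = AbaCCbB$CbAbbaB
  rot[8] = baCCbB$CbAbbaBA
  rot[9] = aCCbB$CbAbbaBAb
  rot[10] = CCbB$CbAbbaBAba
  rot[11] = CbB$CbAbbaBAbaC
  rot[12] = bB$CbAbbaBAbaCC
  rot[13] = B$CbAbbaBAbaCCb
  rot[14] = $CbAbbaBAbaCCbB
Sorted (with $ < everything):
  sorted[0] = $CbAbbaBAbaCCbB  (last char: 'B')
  sorted[1] = AbaCCbB$CbAbbaB  (last char: 'B')
  sorted[2] = AbbaBAbaCCbB$Cb  (last char: 'b')
  sorted[3] = B$CbAbbaBAbaCCb  (last char: 'b')
  sorted[4] = BAbaCCbB$CbAbba  (last char: 'a')
  sorted[5] = CCbB$CbAbbaBAba  (last char: 'a')
  sorted[6] = CbAbbaBAbaCCbB$  (last char: '$')
  sorted[7] = CbB$CbAbbaBAbaC  (last char: 'C')
  sorted[8] = aBAbaCCbB$CbAbb  (last char: 'b')
  sorted[9] = aCCbB$CbAbbaBAb  (last char: 'b')
  sorted[10] = bAbbaBAbaCCbB$C  (last char: 'C')
  sorted[11] = bB$CbAbbaBAbaCC  (last char: 'C')
  sorted[12] = baBAbaCCbB$CbAb  (last char: 'b')
  sorted[13] = baCCbB$CbAbbaBA  (last char: 'A')
  sorted[14] = bbaBAbaCCbB$CbA  (last char: 'A')
Last column: BBbbaa$CbbCCbAA
Original string S is at sorted index 6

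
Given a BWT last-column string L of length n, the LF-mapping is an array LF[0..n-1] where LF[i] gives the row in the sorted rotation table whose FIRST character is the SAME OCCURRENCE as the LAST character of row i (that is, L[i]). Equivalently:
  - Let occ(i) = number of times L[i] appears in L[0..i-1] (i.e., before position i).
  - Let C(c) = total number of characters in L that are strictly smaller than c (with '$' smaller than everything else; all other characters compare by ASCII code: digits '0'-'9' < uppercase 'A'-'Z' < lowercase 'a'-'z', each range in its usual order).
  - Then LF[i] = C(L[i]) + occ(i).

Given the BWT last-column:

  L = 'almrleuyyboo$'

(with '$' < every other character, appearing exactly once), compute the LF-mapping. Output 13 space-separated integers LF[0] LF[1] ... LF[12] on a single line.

Answer: 1 4 6 9 5 3 10 11 12 2 7 8 0

Derivation:
Char counts: '$':1, 'a':1, 'b':1, 'e':1, 'l':2, 'm':1, 'o':2, 'r':1, 'u':1, 'y':2
C (first-col start): C('$')=0, C('a')=1, C('b')=2, C('e')=3, C('l')=4, C('m')=6, C('o')=7, C('r')=9, C('u')=10, C('y')=11
L[0]='a': occ=0, LF[0]=C('a')+0=1+0=1
L[1]='l': occ=0, LF[1]=C('l')+0=4+0=4
L[2]='m': occ=0, LF[2]=C('m')+0=6+0=6
L[3]='r': occ=0, LF[3]=C('r')+0=9+0=9
L[4]='l': occ=1, LF[4]=C('l')+1=4+1=5
L[5]='e': occ=0, LF[5]=C('e')+0=3+0=3
L[6]='u': occ=0, LF[6]=C('u')+0=10+0=10
L[7]='y': occ=0, LF[7]=C('y')+0=11+0=11
L[8]='y': occ=1, LF[8]=C('y')+1=11+1=12
L[9]='b': occ=0, LF[9]=C('b')+0=2+0=2
L[10]='o': occ=0, LF[10]=C('o')+0=7+0=7
L[11]='o': occ=1, LF[11]=C('o')+1=7+1=8
L[12]='$': occ=0, LF[12]=C('$')+0=0+0=0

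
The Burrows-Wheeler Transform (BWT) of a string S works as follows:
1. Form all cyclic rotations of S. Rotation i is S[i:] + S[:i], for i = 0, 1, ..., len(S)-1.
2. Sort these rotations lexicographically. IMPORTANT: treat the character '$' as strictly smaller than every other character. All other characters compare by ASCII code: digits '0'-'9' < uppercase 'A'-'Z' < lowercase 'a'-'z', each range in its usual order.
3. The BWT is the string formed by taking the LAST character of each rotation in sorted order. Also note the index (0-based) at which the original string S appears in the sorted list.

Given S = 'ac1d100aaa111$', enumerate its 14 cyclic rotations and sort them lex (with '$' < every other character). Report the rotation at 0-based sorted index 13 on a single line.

All 14 rotations (rotation i = S[i:]+S[:i]):
  rot[0] = ac1d100aaa111$
  rot[1] = c1d100aaa111$a
  rot[2] = 1d100aaa111$ac
  rot[3] = d100aaa111$ac1
  rot[4] = 100aaa111$ac1d
  rot[5] = 00aaa111$ac1d1
  rot[6] = 0aaa111$ac1d10
  rot[7] = aaa111$ac1d100
  rot[8] = aa111$ac1d100a
  rot[9] = a111$ac1d100aa
  rot[10] = 111$ac1d100aaa
  rot[11] = 11$ac1d100aaa1
  rot[12] = 1$ac1d100aaa11
  rot[13] = $ac1d100aaa111
Sorted (with $ < everything):
  sorted[0] = $ac1d100aaa111
  sorted[1] = 00aaa111$ac1d1
  sorted[2] = 0aaa111$ac1d10
  sorted[3] = 1$ac1d100aaa11
  sorted[4] = 100aaa111$ac1d
  sorted[5] = 11$ac1d100aaa1
  sorted[6] = 111$ac1d100aaa
  sorted[7] = 1d100aaa111$ac
  sorted[8] = a111$ac1d100aa
  sorted[9] = aa111$ac1d100a
  sorted[10] = aaa111$ac1d100
  sorted[11] = ac1d100aaa111$
  sorted[12] = c1d100aaa111$a
  sorted[13] = d100aaa111$ac1
sorted[13] = d100aaa111$ac1

Answer: d100aaa111$ac1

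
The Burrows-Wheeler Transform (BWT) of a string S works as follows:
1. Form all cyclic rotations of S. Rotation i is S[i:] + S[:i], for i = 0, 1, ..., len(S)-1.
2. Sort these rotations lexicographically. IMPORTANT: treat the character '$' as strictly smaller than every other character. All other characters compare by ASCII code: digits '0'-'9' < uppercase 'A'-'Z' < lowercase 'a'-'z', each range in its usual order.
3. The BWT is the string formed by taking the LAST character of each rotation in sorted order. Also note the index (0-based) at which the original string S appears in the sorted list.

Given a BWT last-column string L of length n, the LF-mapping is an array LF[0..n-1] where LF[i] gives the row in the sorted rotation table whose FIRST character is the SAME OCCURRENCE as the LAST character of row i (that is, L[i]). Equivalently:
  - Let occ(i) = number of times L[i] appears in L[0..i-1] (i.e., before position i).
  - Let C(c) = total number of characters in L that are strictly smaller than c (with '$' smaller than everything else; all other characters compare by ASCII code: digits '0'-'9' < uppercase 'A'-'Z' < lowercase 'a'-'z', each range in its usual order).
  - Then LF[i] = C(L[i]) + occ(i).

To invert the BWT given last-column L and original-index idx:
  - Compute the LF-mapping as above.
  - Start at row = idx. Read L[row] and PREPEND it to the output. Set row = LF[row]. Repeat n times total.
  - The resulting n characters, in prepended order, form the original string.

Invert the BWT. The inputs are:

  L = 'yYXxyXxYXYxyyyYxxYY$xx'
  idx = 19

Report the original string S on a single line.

Answer: yxYYyYXXYYxxyxxyxxXYy$

Derivation:
LF mapping: 17 4 1 10 18 2 11 5 3 6 12 19 20 21 7 13 14 8 9 0 15 16
Walk LF starting at row 19, prepending L[row]:
  step 1: row=19, L[19]='$', prepend. Next row=LF[19]=0
  step 2: row=0, L[0]='y', prepend. Next row=LF[0]=17
  step 3: row=17, L[17]='Y', prepend. Next row=LF[17]=8
  step 4: row=8, L[8]='X', prepend. Next row=LF[8]=3
  step 5: row=3, L[3]='x', prepend. Next row=LF[3]=10
  step 6: row=10, L[10]='x', prepend. Next row=LF[10]=12
  step 7: row=12, L[12]='y', prepend. Next row=LF[12]=20
  step 8: row=20, L[20]='x', prepend. Next row=LF[20]=15
  step 9: row=15, L[15]='x', prepend. Next row=LF[15]=13
  step 10: row=13, L[13]='y', prepend. Next row=LF[13]=21
  step 11: row=21, L[21]='x', prepend. Next row=LF[21]=16
  step 12: row=16, L[16]='x', prepend. Next row=LF[16]=14
  step 13: row=14, L[14]='Y', prepend. Next row=LF[14]=7
  step 14: row=7, L[7]='Y', prepend. Next row=LF[7]=5
  step 15: row=5, L[5]='X', prepend. Next row=LF[5]=2
  step 16: row=2, L[2]='X', prepend. Next row=LF[2]=1
  step 17: row=1, L[1]='Y', prepend. Next row=LF[1]=4
  step 18: row=4, L[4]='y', prepend. Next row=LF[4]=18
  step 19: row=18, L[18]='Y', prepend. Next row=LF[18]=9
  step 20: row=9, L[9]='Y', prepend. Next row=LF[9]=6
  step 21: row=6, L[6]='x', prepend. Next row=LF[6]=11
  step 22: row=11, L[11]='y', prepend. Next row=LF[11]=19
Reversed output: yxYYyYXXYYxxyxxyxxXYy$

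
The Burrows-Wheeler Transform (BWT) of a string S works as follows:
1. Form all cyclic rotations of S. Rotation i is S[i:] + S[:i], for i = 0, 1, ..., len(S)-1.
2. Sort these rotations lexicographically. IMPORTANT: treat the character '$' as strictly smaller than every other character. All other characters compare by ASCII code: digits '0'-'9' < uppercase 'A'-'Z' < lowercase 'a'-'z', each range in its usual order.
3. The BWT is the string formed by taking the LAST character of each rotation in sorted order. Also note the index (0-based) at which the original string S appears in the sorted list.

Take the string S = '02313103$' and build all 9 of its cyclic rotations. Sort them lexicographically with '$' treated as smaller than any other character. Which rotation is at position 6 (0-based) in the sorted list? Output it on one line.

Answer: 3$0231310

Derivation:
All 9 rotations (rotation i = S[i:]+S[:i]):
  rot[0] = 02313103$
  rot[1] = 2313103$0
  rot[2] = 313103$02
  rot[3] = 13103$023
  rot[4] = 3103$0231
  rot[5] = 103$02313
  rot[6] = 03$023131
  rot[7] = 3$0231310
  rot[8] = $02313103
Sorted (with $ < everything):
  sorted[0] = $02313103
  sorted[1] = 02313103$
  sorted[2] = 03$023131
  sorted[3] = 103$02313
  sorted[4] = 13103$023
  sorted[5] = 2313103$0
  sorted[6] = 3$0231310
  sorted[7] = 3103$0231
  sorted[8] = 313103$02
sorted[6] = 3$0231310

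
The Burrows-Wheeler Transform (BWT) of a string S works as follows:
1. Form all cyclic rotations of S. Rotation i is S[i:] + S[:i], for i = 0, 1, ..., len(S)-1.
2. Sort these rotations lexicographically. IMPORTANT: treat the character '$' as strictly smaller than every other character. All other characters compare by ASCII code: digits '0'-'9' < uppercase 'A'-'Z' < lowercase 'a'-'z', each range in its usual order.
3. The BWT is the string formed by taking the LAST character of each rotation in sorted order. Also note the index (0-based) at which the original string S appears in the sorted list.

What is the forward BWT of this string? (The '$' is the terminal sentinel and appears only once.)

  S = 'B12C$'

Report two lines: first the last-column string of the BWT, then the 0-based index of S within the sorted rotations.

Answer: CB1$2
3

Derivation:
All 5 rotations (rotation i = S[i:]+S[:i]):
  rot[0] = B12C$
  rot[1] = 12C$B
  rot[2] = 2C$B1
  rot[3] = C$B12
  rot[4] = $B12C
Sorted (with $ < everything):
  sorted[0] = $B12C  (last char: 'C')
  sorted[1] = 12C$B  (last char: 'B')
  sorted[2] = 2C$B1  (last char: '1')
  sorted[3] = B12C$  (last char: '$')
  sorted[4] = C$B12  (last char: '2')
Last column: CB1$2
Original string S is at sorted index 3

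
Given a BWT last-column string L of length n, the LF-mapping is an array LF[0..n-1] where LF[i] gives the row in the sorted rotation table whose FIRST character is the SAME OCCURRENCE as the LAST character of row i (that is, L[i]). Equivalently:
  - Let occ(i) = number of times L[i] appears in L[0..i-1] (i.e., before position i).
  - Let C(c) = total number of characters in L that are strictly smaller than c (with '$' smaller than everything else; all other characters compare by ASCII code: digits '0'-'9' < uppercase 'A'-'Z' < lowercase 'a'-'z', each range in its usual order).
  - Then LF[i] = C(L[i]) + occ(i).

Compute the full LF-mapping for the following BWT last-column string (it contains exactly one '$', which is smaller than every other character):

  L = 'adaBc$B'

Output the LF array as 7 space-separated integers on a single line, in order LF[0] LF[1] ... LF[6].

Char counts: '$':1, 'B':2, 'a':2, 'c':1, 'd':1
C (first-col start): C('$')=0, C('B')=1, C('a')=3, C('c')=5, C('d')=6
L[0]='a': occ=0, LF[0]=C('a')+0=3+0=3
L[1]='d': occ=0, LF[1]=C('d')+0=6+0=6
L[2]='a': occ=1, LF[2]=C('a')+1=3+1=4
L[3]='B': occ=0, LF[3]=C('B')+0=1+0=1
L[4]='c': occ=0, LF[4]=C('c')+0=5+0=5
L[5]='$': occ=0, LF[5]=C('$')+0=0+0=0
L[6]='B': occ=1, LF[6]=C('B')+1=1+1=2

Answer: 3 6 4 1 5 0 2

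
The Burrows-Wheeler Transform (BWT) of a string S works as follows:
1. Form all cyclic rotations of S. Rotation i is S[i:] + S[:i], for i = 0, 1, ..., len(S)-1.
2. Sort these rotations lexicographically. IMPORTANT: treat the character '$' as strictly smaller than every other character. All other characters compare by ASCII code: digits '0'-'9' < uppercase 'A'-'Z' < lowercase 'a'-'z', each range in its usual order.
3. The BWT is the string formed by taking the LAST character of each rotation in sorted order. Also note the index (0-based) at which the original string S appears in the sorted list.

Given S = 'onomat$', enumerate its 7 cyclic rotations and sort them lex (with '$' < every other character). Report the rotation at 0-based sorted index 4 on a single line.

All 7 rotations (rotation i = S[i:]+S[:i]):
  rot[0] = onomat$
  rot[1] = nomat$o
  rot[2] = omat$on
  rot[3] = mat$ono
  rot[4] = at$onom
  rot[5] = t$onoma
  rot[6] = $onomat
Sorted (with $ < everything):
  sorted[0] = $onomat
  sorted[1] = at$onom
  sorted[2] = mat$ono
  sorted[3] = nomat$o
  sorted[4] = omat$on
  sorted[5] = onomat$
  sorted[6] = t$onoma
sorted[4] = omat$on

Answer: omat$on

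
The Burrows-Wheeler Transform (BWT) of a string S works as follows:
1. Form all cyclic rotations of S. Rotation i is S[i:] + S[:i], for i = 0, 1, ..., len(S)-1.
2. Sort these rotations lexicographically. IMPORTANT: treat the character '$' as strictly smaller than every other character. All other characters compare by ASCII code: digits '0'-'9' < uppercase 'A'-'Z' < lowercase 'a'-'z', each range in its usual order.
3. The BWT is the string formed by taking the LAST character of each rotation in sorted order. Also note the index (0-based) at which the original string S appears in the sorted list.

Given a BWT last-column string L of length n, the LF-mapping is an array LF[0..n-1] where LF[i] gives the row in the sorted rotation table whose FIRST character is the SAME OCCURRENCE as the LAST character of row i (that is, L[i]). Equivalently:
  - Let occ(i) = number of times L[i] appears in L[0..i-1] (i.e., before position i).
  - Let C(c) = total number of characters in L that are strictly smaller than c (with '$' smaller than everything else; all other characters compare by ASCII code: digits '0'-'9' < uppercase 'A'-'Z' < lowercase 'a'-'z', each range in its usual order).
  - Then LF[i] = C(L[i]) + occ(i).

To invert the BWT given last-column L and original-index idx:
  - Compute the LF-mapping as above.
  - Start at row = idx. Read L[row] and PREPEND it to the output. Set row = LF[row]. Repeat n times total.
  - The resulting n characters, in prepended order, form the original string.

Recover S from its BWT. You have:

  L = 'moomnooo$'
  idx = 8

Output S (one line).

LF mapping: 1 4 5 2 3 6 7 8 0
Walk LF starting at row 8, prepending L[row]:
  step 1: row=8, L[8]='$', prepend. Next row=LF[8]=0
  step 2: row=0, L[0]='m', prepend. Next row=LF[0]=1
  step 3: row=1, L[1]='o', prepend. Next row=LF[1]=4
  step 4: row=4, L[4]='n', prepend. Next row=LF[4]=3
  step 5: row=3, L[3]='m', prepend. Next row=LF[3]=2
  step 6: row=2, L[2]='o', prepend. Next row=LF[2]=5
  step 7: row=5, L[5]='o', prepend. Next row=LF[5]=6
  step 8: row=6, L[6]='o', prepend. Next row=LF[6]=7
  step 9: row=7, L[7]='o', prepend. Next row=LF[7]=8
Reversed output: oooomnom$

Answer: oooomnom$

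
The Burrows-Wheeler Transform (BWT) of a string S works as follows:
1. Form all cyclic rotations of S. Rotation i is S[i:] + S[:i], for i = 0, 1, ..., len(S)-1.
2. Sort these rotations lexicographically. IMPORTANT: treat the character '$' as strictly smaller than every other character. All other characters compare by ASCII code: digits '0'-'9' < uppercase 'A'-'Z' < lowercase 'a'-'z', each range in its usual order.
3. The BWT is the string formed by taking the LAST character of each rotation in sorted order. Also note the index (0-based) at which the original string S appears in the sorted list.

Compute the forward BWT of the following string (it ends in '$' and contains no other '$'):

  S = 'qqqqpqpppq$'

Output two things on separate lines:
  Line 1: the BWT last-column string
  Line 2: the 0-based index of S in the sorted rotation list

All 11 rotations (rotation i = S[i:]+S[:i]):
  rot[0] = qqqqpqpppq$
  rot[1] = qqqpqpppq$q
  rot[2] = qqpqpppq$qq
  rot[3] = qpqpppq$qqq
  rot[4] = pqpppq$qqqq
  rot[5] = qpppq$qqqqp
  rot[6] = pppq$qqqqpq
  rot[7] = ppq$qqqqpqp
  rot[8] = pq$qqqqpqpp
  rot[9] = q$qqqqpqppp
  rot[10] = $qqqqpqpppq
Sorted (with $ < everything):
  sorted[0] = $qqqqpqpppq  (last char: 'q')
  sorted[1] = pppq$qqqqpq  (last char: 'q')
  sorted[2] = ppq$qqqqpqp  (last char: 'p')
  sorted[3] = pq$qqqqpqpp  (last char: 'p')
  sorted[4] = pqpppq$qqqq  (last char: 'q')
  sorted[5] = q$qqqqpqppp  (last char: 'p')
  sorted[6] = qpppq$qqqqp  (last char: 'p')
  sorted[7] = qpqpppq$qqq  (last char: 'q')
  sorted[8] = qqpqpppq$qq  (last char: 'q')
  sorted[9] = qqqpqpppq$q  (last char: 'q')
  sorted[10] = qqqqpqpppq$  (last char: '$')
Last column: qqppqppqqq$
Original string S is at sorted index 10

Answer: qqppqppqqq$
10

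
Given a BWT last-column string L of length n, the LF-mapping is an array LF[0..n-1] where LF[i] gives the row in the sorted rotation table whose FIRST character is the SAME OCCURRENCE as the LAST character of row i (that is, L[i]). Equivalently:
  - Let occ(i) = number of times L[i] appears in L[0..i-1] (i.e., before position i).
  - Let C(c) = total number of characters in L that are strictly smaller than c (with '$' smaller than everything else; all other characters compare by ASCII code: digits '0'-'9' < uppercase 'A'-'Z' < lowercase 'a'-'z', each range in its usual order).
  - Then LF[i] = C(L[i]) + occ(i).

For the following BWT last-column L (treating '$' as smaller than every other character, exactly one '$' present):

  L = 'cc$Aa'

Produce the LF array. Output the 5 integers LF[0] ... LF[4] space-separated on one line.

Char counts: '$':1, 'A':1, 'a':1, 'c':2
C (first-col start): C('$')=0, C('A')=1, C('a')=2, C('c')=3
L[0]='c': occ=0, LF[0]=C('c')+0=3+0=3
L[1]='c': occ=1, LF[1]=C('c')+1=3+1=4
L[2]='$': occ=0, LF[2]=C('$')+0=0+0=0
L[3]='A': occ=0, LF[3]=C('A')+0=1+0=1
L[4]='a': occ=0, LF[4]=C('a')+0=2+0=2

Answer: 3 4 0 1 2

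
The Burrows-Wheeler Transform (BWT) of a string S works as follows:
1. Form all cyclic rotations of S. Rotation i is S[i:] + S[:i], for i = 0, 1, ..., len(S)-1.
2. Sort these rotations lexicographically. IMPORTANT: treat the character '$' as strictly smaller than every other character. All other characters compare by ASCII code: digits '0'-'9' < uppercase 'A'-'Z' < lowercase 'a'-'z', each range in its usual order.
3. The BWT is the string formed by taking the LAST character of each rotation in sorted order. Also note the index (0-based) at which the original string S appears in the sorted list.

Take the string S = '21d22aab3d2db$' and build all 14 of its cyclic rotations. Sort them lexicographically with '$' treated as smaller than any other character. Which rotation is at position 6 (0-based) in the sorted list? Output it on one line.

All 14 rotations (rotation i = S[i:]+S[:i]):
  rot[0] = 21d22aab3d2db$
  rot[1] = 1d22aab3d2db$2
  rot[2] = d22aab3d2db$21
  rot[3] = 22aab3d2db$21d
  rot[4] = 2aab3d2db$21d2
  rot[5] = aab3d2db$21d22
  rot[6] = ab3d2db$21d22a
  rot[7] = b3d2db$21d22aa
  rot[8] = 3d2db$21d22aab
  rot[9] = d2db$21d22aab3
  rot[10] = 2db$21d22aab3d
  rot[11] = db$21d22aab3d2
  rot[12] = b$21d22aab3d2d
  rot[13] = $21d22aab3d2db
Sorted (with $ < everything):
  sorted[0] = $21d22aab3d2db
  sorted[1] = 1d22aab3d2db$2
  sorted[2] = 21d22aab3d2db$
  sorted[3] = 22aab3d2db$21d
  sorted[4] = 2aab3d2db$21d2
  sorted[5] = 2db$21d22aab3d
  sorted[6] = 3d2db$21d22aab
  sorted[7] = aab3d2db$21d22
  sorted[8] = ab3d2db$21d22a
  sorted[9] = b$21d22aab3d2d
  sorted[10] = b3d2db$21d22aa
  sorted[11] = d22aab3d2db$21
  sorted[12] = d2db$21d22aab3
  sorted[13] = db$21d22aab3d2
sorted[6] = 3d2db$21d22aab

Answer: 3d2db$21d22aab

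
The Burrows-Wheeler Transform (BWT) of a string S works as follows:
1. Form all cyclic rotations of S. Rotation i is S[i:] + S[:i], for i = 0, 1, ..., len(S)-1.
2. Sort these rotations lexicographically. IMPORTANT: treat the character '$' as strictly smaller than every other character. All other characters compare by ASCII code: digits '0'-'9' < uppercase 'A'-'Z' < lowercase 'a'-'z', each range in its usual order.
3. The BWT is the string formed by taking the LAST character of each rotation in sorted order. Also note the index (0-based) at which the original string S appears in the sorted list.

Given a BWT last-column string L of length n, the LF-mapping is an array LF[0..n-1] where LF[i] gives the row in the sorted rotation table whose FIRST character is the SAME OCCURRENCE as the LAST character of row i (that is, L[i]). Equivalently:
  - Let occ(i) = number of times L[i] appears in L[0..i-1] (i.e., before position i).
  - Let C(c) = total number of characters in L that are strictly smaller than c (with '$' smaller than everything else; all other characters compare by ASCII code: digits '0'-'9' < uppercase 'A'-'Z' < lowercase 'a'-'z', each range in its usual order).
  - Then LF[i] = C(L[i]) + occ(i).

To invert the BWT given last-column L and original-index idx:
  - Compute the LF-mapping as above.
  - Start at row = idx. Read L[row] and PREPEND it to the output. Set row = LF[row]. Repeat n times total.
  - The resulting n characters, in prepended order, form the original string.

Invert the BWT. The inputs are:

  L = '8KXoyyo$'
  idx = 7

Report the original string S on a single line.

LF mapping: 1 2 3 4 6 7 5 0
Walk LF starting at row 7, prepending L[row]:
  step 1: row=7, L[7]='$', prepend. Next row=LF[7]=0
  step 2: row=0, L[0]='8', prepend. Next row=LF[0]=1
  step 3: row=1, L[1]='K', prepend. Next row=LF[1]=2
  step 4: row=2, L[2]='X', prepend. Next row=LF[2]=3
  step 5: row=3, L[3]='o', prepend. Next row=LF[3]=4
  step 6: row=4, L[4]='y', prepend. Next row=LF[4]=6
  step 7: row=6, L[6]='o', prepend. Next row=LF[6]=5
  step 8: row=5, L[5]='y', prepend. Next row=LF[5]=7
Reversed output: yoyoXK8$

Answer: yoyoXK8$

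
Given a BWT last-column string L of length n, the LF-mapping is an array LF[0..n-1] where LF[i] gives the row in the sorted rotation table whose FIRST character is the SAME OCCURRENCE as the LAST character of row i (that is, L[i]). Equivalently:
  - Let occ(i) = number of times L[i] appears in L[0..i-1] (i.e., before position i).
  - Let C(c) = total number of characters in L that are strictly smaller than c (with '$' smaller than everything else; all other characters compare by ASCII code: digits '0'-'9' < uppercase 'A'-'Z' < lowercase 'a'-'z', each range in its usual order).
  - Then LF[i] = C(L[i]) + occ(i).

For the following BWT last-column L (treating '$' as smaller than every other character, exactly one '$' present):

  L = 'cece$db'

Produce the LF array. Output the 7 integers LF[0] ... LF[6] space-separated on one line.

Answer: 2 5 3 6 0 4 1

Derivation:
Char counts: '$':1, 'b':1, 'c':2, 'd':1, 'e':2
C (first-col start): C('$')=0, C('b')=1, C('c')=2, C('d')=4, C('e')=5
L[0]='c': occ=0, LF[0]=C('c')+0=2+0=2
L[1]='e': occ=0, LF[1]=C('e')+0=5+0=5
L[2]='c': occ=1, LF[2]=C('c')+1=2+1=3
L[3]='e': occ=1, LF[3]=C('e')+1=5+1=6
L[4]='$': occ=0, LF[4]=C('$')+0=0+0=0
L[5]='d': occ=0, LF[5]=C('d')+0=4+0=4
L[6]='b': occ=0, LF[6]=C('b')+0=1+0=1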